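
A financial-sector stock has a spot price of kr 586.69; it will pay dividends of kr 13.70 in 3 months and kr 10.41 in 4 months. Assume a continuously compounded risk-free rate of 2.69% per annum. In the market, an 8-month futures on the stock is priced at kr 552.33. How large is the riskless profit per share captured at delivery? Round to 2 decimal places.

PV(dividends) I = 13.70·e^(−0.0269·3/12) + 10.41·e^(−0.0269·4/12) = 23.9253
Fair futures F* = (S − I)·e^(rT) = (586.69 − 23.9253)·e^0.017933 = 562.7647 × 1.018095 = 572.9479
Market kr 552.33 < fair 572.9479: forward underpriced → reverse cash-and-carry (short the stock, invest proceeds at r, pay the dividends, go long the forward).
Profit at T = |F_mkt − F*| = |552.33 − 572.9479| = kr 20.62 per share

kr 20.62 per share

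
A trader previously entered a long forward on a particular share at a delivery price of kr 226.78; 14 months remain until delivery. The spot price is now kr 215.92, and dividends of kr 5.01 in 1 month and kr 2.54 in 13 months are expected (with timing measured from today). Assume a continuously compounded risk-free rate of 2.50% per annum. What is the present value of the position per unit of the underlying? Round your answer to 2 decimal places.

-kr 11.81

PV(remaining dividends) I = 5.01·e^(−0.0250·1/12) + 2.54·e^(−0.0250·13/12) = 7.4717
Current forward F = (S − I)·e^(rT) = (215.92 − 7.4717)·e^(0.0250·14/12) = 208.4483 × 1.029596 = 214.6175
Value (long) = (F − K)·e^(−rT) = (214.6175 − 226.78) × 0.971255 = -11.8129
Value = -kr 11.81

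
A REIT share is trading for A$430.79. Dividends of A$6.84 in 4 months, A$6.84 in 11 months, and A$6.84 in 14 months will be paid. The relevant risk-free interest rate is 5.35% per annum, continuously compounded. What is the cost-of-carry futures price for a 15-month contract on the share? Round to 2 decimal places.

PV(dividends) I = 6.84·e^(−0.0535·4/12) + 6.84·e^(−0.0535·11/12) + 6.84·e^(−0.0535·14/12)
I = 6.7191 + 6.5126 + 6.4261 = 19.6578
F = (S − I)·e^(rT) = (430.79 − 19.6578) · e^(0.0535·15/12)
= 411.1322 · e^0.066875 = 411.1322 × 1.069162 = A$439.57

A$439.57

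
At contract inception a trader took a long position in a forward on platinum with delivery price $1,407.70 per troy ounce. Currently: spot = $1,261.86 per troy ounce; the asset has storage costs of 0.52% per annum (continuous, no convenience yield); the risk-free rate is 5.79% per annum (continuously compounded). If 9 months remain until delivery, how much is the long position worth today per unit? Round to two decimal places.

Current fair forward for the remaining 9 months: F = S·e^((r + u)·T), (r + u) = 0.0579 + 0.0052 = 0.0631
F = 1261.86 · e^(0.0631 × 9/12) = 1261.86 × 1.04846270 = 1323.0131
Value of long forward = (F − K)·e^(−rT) = (1323.0131 − 1407.70) · e^(−0.0579·9/12)
= -84.6869 × 0.95750436 = -81.09

-$81.09 per troy ounce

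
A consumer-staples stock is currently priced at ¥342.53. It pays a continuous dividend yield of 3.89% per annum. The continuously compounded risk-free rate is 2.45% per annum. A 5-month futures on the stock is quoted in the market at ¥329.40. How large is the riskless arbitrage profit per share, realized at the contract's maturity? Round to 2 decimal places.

Fair futures: F* = S·e^(carry·T), with carry = (r − q) = 0.0245 − 0.0389 = -0.0144
F* = 342.53 · e^(-0.0144 × 5/12) = 342.53 · e^-0.006000 = 342.53 × 0.994018 = ¥340.4810
Market ¥329.40 < fair ¥340.4810: forward underpriced → reverse cash-and-carry (short spot, go long the forward).
At maturity, profit = |F_mkt − F*| = |329.40 − 340.4810| = ¥11.08 per share

¥11.08 per share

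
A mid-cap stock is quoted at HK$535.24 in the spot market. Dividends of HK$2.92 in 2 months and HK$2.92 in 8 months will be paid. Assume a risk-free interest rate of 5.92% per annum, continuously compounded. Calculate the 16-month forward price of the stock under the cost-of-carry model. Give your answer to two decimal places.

PV(dividends) I = 2.92·e^(−0.0592·2/12) + 2.92·e^(−0.0592·8/12)
I = 2.8913 + 2.8070 = 5.6983
F = (S − I)·e^(rT) = (535.24 − 5.6983) · e^(0.0592·16/12)
= 529.5417 · e^0.078933 = 529.5417 × 1.082132 = HK$573.03

HK$573.03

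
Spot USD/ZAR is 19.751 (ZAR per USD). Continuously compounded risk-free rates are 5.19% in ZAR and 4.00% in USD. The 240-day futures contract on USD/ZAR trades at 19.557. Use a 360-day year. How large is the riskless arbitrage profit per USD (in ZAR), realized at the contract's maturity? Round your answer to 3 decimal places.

0.351 per USD (in ZAR)

Fair futures: F* = S·e^(carry·T), with carry = (r_ZAR − r_USD) = 0.0519 − 0.0400 = 0.0119
F* = 19.751 · e^(0.0119 × 240/360) = 19.751 · e^0.007933 = 19.751 × 1.007965 = 19.9083
Market 19.557 < fair 19.9083: forward underpriced → reverse cash-and-carry (short spot, go long the forward).
At maturity, profit = |F_mkt − F*| = |19.557 − 19.9083| = 0.351 per USD (in ZAR)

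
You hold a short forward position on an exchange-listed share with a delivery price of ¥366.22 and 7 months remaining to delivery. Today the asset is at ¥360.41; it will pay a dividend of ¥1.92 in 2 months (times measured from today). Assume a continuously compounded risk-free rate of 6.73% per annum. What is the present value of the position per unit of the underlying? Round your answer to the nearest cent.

PV(remaining dividends) I = 1.92·e^(−0.0673·2/12) = 1.8986
Current forward F = (S − I)·e^(rT) = (360.41 − 1.8986)·e^(0.0673·7/12) = 358.5114 × 1.040039 = 372.8658
Value (long) = (F − K)·e^(−rT) = (372.8658 − 366.22) × 0.961502 = 6.3899
Short position value = −(long value) = -¥6.39

-¥6.39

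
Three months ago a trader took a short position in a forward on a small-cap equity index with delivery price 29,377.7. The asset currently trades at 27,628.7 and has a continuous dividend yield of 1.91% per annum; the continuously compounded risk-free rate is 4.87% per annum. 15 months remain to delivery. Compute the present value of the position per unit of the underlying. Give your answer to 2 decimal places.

665.80

Current fair forward for the remaining 15 months: F = S·e^((r − q)·T), (r − q) = 0.0487 − 0.0191 = 0.0296
F = 27628.7 · e^(0.0296 × 15/12) = 27628.7 × 1.03769302 = 28670.1091
Value of long forward = (F − K)·e^(−rT) = (28670.1091 − 29377.7) · e^(−0.0487·15/12)
= -707.5909 × 0.94094085 = -665.80
Short position value = −(long value) = 665.80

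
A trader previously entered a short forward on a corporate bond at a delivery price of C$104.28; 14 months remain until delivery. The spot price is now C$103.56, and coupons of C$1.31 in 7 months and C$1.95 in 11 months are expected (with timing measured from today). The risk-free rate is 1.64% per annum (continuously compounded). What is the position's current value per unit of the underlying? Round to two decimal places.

C$1.96

PV(remaining coupons) I = 1.31·e^(−0.0164·7/12) + 1.95·e^(−0.0164·11/12) = 3.2184
Current forward F = (S − I)·e^(rT) = (103.56 − 3.2184)·e^(0.0164·14/12) = 100.3416 × 1.019318 = 102.2800
Value (long) = (F − K)·e^(−rT) = (102.2800 − 104.28) × 0.981049 = -1.9621
Short position value = −(long value) = C$1.96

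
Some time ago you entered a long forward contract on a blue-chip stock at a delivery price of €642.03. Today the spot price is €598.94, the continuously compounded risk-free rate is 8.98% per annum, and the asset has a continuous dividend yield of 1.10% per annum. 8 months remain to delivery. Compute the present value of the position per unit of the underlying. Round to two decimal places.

Current fair forward for the remaining 8 months: F = S·e^((r − q)·T), (r − q) = 0.0898 − 0.0110 = 0.0788
F = 598.94 · e^(0.0788 × 8/12) = 598.94 × 1.053938 = 631.2456
Value of long forward = (F − K)·e^(−rT) = (631.2456 − 642.03) · e^(−0.0898·8/12)
= -10.7844 × 0.941890 = -10.16

-€10.16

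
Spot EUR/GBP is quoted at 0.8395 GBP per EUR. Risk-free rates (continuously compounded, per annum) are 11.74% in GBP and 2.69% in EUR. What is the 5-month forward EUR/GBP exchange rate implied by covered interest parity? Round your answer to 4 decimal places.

F = S·e^((r_GBP − r_EUR)T) = 0.8395 · e^((0.1174 − 0.0269) × 5/12)
= 0.8395 · e^0.037708 = 0.8395 × 1.038428
F = 0.8718 GBP per EUR

0.8718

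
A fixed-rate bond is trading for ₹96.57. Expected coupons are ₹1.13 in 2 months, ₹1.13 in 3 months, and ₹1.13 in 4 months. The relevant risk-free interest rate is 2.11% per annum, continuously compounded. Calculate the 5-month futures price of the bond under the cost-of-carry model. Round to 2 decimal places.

PV(coupons) I = 1.13·e^(−0.0211·2/12) + 1.13·e^(−0.0211·3/12) + 1.13·e^(−0.0211·4/12)
I = 1.1260 + 1.1241 + 1.1221 = 3.3722
F = (S − I)·e^(rT) = (96.57 − 3.3722) · e^(0.0211·5/12)
= 93.1978 · e^0.008792 = 93.1978 × 1.008831 = ₹94.02

₹94.02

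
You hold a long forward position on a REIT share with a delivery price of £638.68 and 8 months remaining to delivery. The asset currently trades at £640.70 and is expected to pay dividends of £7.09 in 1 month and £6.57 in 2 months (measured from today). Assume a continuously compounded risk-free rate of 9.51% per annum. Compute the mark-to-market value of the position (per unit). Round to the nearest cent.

£27.75

PV(remaining dividends) I = 7.09·e^(−0.0951·1/12) + 6.57·e^(−0.0951·2/12) = 13.5007
Current forward F = (S − I)·e^(rT) = (640.70 − 13.5007)·e^(0.0951·8/12) = 627.1993 × 1.065453 = 668.2514
Value (long) = (F − K)·e^(−rT) = (668.2514 − 638.68) × 0.938568 = 27.7548
Value = £27.75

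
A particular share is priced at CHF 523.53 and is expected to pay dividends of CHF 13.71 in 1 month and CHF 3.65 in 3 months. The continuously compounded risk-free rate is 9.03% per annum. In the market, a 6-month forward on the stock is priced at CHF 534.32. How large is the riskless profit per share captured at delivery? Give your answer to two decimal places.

PV(dividends) I = 13.71·e^(−0.0903·1/12) + 3.65·e^(−0.0903·3/12) = 17.1757
Fair forward F* = (S − I)·e^(rT) = (523.53 − 17.1757)·e^0.045150 = 506.3543 × 1.046185 = 529.7403
Market CHF 534.32 > fair 529.7403: forward overpriced → cash-and-carry (borrow at r, buy the stock and collect the dividends, short the forward).
Profit at T = |F_mkt − F*| = |534.32 − 529.7403| = CHF 4.58 per share

CHF 4.58 per share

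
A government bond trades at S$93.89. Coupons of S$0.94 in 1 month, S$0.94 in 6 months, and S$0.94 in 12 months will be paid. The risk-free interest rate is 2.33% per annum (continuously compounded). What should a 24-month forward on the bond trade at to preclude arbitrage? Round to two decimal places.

PV(coupons) I = 0.94·e^(−0.0233·1/12) + 0.94·e^(−0.0233·6/12) + 0.94·e^(−0.0233·12/12)
I = 0.9382 + 0.9291 + 0.9184 = 2.7857
F = (S − I)·e^(rT) = (93.89 − 2.7857) · e^(0.0233·24/12)
= 91.1043 · e^0.046600 = 91.1043 × 1.047703 = S$95.45

S$95.45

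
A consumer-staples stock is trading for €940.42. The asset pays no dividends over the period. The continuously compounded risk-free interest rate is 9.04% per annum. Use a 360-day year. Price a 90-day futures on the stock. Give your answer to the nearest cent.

F = S·e^(rT) = 940.42 · e^(0.0904 × 90/360)
= 940.42 · e^0.022600 = 940.42 × 1.022857
F = €961.92

€961.92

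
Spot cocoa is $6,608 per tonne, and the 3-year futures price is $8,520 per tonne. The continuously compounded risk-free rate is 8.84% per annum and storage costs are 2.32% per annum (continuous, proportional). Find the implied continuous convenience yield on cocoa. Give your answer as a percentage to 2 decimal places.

2.69%

F = S·e^((r+u−y)T) ⇒ (r+u−y) = ln(F/S)/T
ln(8520/6608) = 0.254135; /T ⇒ 0.084712
y = r + u − ln(F/S)/T = 0.0884 + 0.0232 − 0.084712 = 0.026888
y = 2.69%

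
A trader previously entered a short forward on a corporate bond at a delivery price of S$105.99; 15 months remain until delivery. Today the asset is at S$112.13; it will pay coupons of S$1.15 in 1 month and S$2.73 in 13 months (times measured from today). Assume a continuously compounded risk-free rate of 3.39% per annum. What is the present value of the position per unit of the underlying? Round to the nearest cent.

-S$6.76

PV(remaining coupons) I = 1.15·e^(−0.0339·1/12) + 2.73·e^(−0.0339·13/12) = 3.7783
Current forward F = (S − I)·e^(rT) = (112.13 − 3.7783)·e^(0.0339·15/12) = 108.3517 × 1.043286 = 113.0418
Value (long) = (F − K)·e^(−rT) = (113.0418 − 105.99) × 0.958510 = 6.7592
Short position value = −(long value) = -S$6.76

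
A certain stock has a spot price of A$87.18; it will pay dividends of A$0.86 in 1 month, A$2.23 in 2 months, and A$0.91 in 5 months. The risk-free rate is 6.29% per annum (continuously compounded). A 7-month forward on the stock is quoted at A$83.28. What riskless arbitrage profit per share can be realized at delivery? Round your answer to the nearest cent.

A$3.06 per share

PV(dividends) I = 0.86·e^(−0.0629·1/12) + 2.23·e^(−0.0629·2/12) + 0.91·e^(−0.0629·5/12) = 3.9487
Fair forward F* = (S − I)·e^(rT) = (87.18 − 3.9487)·e^0.036692 = 83.2313 × 1.037373 = 86.3419
Market A$83.28 < fair 86.3419: forward underpriced → reverse cash-and-carry (short the stock, invest proceeds at r, pay the dividends, go long the forward).
Profit at T = |F_mkt − F*| = |83.28 − 86.3419| = A$3.06 per share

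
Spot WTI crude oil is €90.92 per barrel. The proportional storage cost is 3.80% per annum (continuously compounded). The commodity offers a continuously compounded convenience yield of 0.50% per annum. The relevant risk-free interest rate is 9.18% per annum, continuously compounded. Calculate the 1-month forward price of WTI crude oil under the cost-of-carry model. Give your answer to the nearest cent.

€91.87 per barrel

Net carry = r + u − y = 0.0918 + 0.0380 − 0.0050 = 0.1248
F = S·e^((r+u−y)T) = 90.92 · e^(0.1248 × 1/12) = 90.92 · e^0.010400
= 90.92 × 1.010454 = €91.87 per barrel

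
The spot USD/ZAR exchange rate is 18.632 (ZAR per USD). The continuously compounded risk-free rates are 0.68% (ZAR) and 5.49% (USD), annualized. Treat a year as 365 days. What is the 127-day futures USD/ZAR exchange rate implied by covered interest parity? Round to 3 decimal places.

F = S·e^((r_ZAR − r_USD)T) = 18.632 · e^((0.0068 − 0.0549) × 127/365)
= 18.632 · e^-0.016736 = 18.632 × 0.983403
F = 18.323 ZAR per USD

18.323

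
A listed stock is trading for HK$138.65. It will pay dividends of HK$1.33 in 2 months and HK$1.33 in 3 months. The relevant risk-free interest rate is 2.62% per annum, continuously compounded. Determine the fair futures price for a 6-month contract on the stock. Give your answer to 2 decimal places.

PV(dividends) I = 1.33·e^(−0.0262·2/12) + 1.33·e^(−0.0262·3/12)
I = 1.3242 + 1.3213 = 2.6455
F = (S − I)·e^(rT) = (138.65 − 2.6455) · e^(0.0262·6/12)
= 136.0045 · e^0.013100 = 136.0045 × 1.013186 = HK$137.80

HK$137.80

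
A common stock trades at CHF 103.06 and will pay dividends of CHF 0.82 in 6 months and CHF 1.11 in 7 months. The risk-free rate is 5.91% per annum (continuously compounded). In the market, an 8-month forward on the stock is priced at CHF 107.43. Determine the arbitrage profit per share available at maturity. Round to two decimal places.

CHF 2.17 per share

PV(dividends) I = 0.82·e^(−0.0591·6/12) + 1.11·e^(−0.0591·7/12) = 1.8685
Fair forward F* = (S − I)·e^(rT) = (103.06 − 1.8685)·e^0.039400 = 101.1915 × 1.040186 = 105.2580
Market CHF 107.43 > fair 105.2580: forward overpriced → cash-and-carry (borrow at r, buy the stock and collect the dividends, short the forward).
Profit at T = |F_mkt − F*| = |107.43 − 105.2580| = CHF 2.17 per share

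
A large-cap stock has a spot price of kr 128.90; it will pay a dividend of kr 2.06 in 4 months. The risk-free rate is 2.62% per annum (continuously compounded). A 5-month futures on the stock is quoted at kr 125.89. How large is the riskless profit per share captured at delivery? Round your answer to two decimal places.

PV(dividends) I = 2.06·e^(−0.0262·4/12) = 2.0421
Fair futures F* = (S − I)·e^(rT) = (128.90 − 2.0421)·e^0.010917 = 126.8579 × 1.010977 = 128.2504
Market kr 125.89 < fair 128.2504: forward underpriced → reverse cash-and-carry (short the stock, invest proceeds at r, pay the dividends, go long the forward).
Profit at T = |F_mkt − F*| = |125.89 − 128.2504| = kr 2.36 per share

kr 2.36 per share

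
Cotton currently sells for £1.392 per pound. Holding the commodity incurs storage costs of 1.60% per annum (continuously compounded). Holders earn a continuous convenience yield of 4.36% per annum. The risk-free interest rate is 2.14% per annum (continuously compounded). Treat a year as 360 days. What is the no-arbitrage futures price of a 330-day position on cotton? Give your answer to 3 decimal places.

Net carry = r + u − y = 0.0214 + 0.0160 − 0.0436 = -0.0062
F = S·e^((r+u−y)T) = 1.392 · e^(-0.0062 × 330/360) = 1.392 · e^-0.005683
= 1.392 × 0.994333 = £1.384 per pound

£1.384 per pound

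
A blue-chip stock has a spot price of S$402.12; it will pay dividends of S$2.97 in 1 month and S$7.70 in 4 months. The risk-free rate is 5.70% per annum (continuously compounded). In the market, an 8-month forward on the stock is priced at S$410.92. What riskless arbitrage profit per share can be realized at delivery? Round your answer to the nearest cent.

PV(dividends) I = 2.97·e^(−0.0570·1/12) + 7.70·e^(−0.0570·4/12) = 10.5110
Fair forward F* = (S − I)·e^(rT) = (402.12 − 10.5110)·e^0.038000 = 391.6090 × 1.038731 = 406.7764
Market S$410.92 > fair 406.7764: forward overpriced → cash-and-carry (borrow at r, buy the stock and collect the dividends, short the forward).
Profit at T = |F_mkt − F*| = |410.92 − 406.7764| = S$4.14 per share

S$4.14 per share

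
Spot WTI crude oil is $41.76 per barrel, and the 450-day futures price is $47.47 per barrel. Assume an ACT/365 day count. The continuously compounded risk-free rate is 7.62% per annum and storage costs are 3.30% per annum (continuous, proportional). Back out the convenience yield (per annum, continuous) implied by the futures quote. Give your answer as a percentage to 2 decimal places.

0.52%

F = S·e^((r+u−y)T) ⇒ (r+u−y) = ln(F/S)/T
ln(47.47/41.76) = 0.128159; /T ⇒ 0.103951
y = r + u − ln(F/S)/T = 0.0762 + 0.0330 − 0.103951 = 0.005249
y = 0.52%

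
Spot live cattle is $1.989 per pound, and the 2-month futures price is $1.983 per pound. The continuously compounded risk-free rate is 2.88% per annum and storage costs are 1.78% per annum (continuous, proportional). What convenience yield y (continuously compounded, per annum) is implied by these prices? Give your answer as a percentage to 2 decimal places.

6.47%

F = S·e^((r+u−y)T) ⇒ (r+u−y) = ln(F/S)/T
ln(1.983/1.989) = -0.003021; /T ⇒ -0.018126
y = r + u − ln(F/S)/T = 0.0288 + 0.0178 + 0.018126 = 0.064726
y = 6.47%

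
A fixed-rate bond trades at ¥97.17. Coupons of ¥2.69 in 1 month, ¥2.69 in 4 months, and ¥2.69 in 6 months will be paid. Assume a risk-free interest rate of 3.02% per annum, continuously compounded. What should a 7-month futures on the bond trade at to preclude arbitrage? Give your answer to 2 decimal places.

PV(coupons) I = 2.69·e^(−0.0302·1/12) + 2.69·e^(−0.0302·4/12) + 2.69·e^(−0.0302·6/12)
I = 2.6832 + 2.6631 + 2.6497 = 7.9960
F = (S − I)·e^(rT) = (97.17 − 7.9960) · e^(0.0302·7/12)
= 89.1740 · e^0.017617 = 89.1740 × 1.017773 = ¥90.76

¥90.76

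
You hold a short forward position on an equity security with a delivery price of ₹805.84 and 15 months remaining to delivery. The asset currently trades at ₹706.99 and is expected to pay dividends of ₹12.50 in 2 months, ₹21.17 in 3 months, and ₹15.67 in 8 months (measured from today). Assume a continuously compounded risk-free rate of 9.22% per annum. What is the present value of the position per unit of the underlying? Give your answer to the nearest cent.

₹58.86

PV(remaining dividends) I = 12.50·e^(−0.0922·2/12) + 21.17·e^(−0.0922·3/12) + 15.67·e^(−0.0922·8/12) = 47.7328
Current forward F = (S − I)·e^(rT) = (706.99 − 47.7328)·e^(0.0922·15/12) = 659.2572 × 1.122154 = 739.7881
Value (long) = (F − K)·e^(−rT) = (739.7881 − 805.84) × 0.891143 = -58.8617
Short position value = −(long value) = ₹58.86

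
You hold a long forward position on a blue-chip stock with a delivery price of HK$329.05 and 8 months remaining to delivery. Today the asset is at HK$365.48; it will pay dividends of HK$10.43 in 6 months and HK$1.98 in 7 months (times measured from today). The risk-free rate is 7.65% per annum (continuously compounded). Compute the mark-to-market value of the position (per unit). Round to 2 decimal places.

HK$40.86

PV(remaining dividends) I = 10.43·e^(−0.0765·6/12) + 1.98·e^(−0.0765·7/12) = 11.9322
Current forward F = (S − I)·e^(rT) = (365.48 − 11.9322)·e^(0.0765·8/12) = 353.5478 × 1.052323 = 372.0465
Value (long) = (F − K)·e^(−rT) = (372.0465 − 329.05) × 0.950279 = 40.8587
Value = HK$40.86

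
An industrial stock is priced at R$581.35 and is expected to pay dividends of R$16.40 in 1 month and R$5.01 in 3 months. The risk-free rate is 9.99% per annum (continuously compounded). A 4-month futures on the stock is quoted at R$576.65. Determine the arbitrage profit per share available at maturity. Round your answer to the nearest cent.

PV(dividends) I = 16.40·e^(−0.0999·1/12) + 5.01·e^(−0.0999·3/12) = 21.1505
Fair futures F* = (S − I)·e^(rT) = (581.35 − 21.1505)·e^0.033300 = 560.1995 × 1.033861 = 579.1684
Market R$576.65 < fair 579.1684: forward underpriced → reverse cash-and-carry (short the stock, invest proceeds at r, pay the dividends, go long the forward).
Profit at T = |F_mkt − F*| = |576.65 − 579.1684| = R$2.52 per share

R$2.52 per share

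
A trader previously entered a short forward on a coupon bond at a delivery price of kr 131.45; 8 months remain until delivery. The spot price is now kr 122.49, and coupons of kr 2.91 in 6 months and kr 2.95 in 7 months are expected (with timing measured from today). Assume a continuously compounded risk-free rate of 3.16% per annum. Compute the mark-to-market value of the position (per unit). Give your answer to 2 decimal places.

PV(remaining coupons) I = 2.91·e^(−0.0316·6/12) + 2.95·e^(−0.0316·7/12) = 5.7605
Current forward F = (S − I)·e^(rT) = (122.49 − 5.7605)·e^(0.0316·8/12) = 116.7295 × 1.021290 = 119.2147
Value (long) = (F − K)·e^(−rT) = (119.2147 − 131.45) × 0.979154 = -11.9802
Short position value = −(long value) = kr 11.98

kr 11.98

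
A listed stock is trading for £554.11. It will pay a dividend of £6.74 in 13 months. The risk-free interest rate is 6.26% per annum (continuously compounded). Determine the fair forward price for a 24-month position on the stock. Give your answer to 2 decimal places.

PV(dividends) I = 6.74·e^(−0.0626·13/12)
I = 6.2981
F = (S − I)·e^(rT) = (554.11 − 6.2981) · e^(0.0626·24/12)
= 547.8119 · e^0.125200 = 547.8119 × 1.133375 = £620.88

£620.88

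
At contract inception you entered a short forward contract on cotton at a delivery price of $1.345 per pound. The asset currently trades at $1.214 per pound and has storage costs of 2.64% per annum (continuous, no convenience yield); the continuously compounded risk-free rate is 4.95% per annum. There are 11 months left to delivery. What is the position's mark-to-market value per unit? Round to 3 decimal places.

$0.042 per pound

Current fair forward for the remaining 11 months: F = S·e^((r + u)·T), (r + u) = 0.0495 + 0.0264 = 0.0759
F = 1.214 · e^(0.0759 × 11/12) = 1.214 × 1.072052 = 1.3015
Value of long forward = (F − K)·e^(−rT) = (1.3015 − 1.345) · e^(−0.0495·11/12)
= -0.0435 × 0.955639 = -0.042
Short position value = −(long value) = $0.042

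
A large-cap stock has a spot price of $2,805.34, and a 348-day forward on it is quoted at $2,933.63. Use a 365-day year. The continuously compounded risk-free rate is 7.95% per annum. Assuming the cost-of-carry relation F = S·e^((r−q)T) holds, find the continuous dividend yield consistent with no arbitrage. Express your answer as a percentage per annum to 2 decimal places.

3.26%

From F = S·e^((r−q)T): (r − q) = ln(F/S)/T
ln(2933.63/2805.34) = ln(1.045731) = 0.044716
(r − q) = 0.044716 / (348/365) = 0.046900
q = r − ln(F/S)/T = 0.0795 − 0.046900 = 0.032600
q = 3.26%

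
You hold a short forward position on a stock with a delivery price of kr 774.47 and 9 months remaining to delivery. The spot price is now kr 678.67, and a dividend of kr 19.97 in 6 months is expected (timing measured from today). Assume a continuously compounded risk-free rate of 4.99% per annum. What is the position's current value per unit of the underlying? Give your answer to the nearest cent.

PV(remaining dividends) I = 19.97·e^(−0.0499·6/12) = 19.4779
Current forward F = (S − I)·e^(rT) = (678.67 − 19.4779)·e^(0.0499·9/12) = 659.1921 × 1.038134 = 684.3297
Value (long) = (F − K)·e^(−rT) = (684.3297 − 774.47) × 0.963267 = -86.8292
Short position value = −(long value) = kr 86.83

kr 86.83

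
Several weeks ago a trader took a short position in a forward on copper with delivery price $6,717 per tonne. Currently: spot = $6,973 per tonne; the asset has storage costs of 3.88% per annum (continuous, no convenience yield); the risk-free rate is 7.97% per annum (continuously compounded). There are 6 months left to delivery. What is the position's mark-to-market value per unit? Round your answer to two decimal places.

-$655.01 per tonne

Current fair forward for the remaining 6 months: F = S·e^((r + u)·T), (r + u) = 0.0797 + 0.0388 = 0.1185
F = 6973 · e^(0.1185 × 6/12) = 6973 × 1.06104047 = 7398.6352
Value of long forward = (F − K)·e^(−rT) = (7398.6352 − 6717) · e^(−0.0797·6/12)
= 681.6352 × 0.96093357 = 655.01
Short position value = −(long value) = -$655.01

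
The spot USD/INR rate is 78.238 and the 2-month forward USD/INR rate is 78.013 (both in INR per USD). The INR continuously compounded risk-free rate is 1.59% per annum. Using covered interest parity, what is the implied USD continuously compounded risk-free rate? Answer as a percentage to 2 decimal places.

3.32%

F = S·e^((r_INR − r_USD)T) ⇒ r_USD = r_INR − ln(F/S)/T
ln(78.013/78.238) = -0.002880; /(2/12) = -0.017280
r_USD = 0.0159 + 0.017280 = 0.033180
r_USD = 3.32%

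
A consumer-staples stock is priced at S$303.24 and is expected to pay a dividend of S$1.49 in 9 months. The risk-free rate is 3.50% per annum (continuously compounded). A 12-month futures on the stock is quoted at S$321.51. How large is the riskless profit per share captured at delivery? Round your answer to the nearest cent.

PV(dividends) I = 1.49·e^(−0.0350·9/12) = 1.4514
Fair futures F* = (S − I)·e^(rT) = (303.24 − 1.4514)·e^0.035000 = 301.7886 × 1.035620 = 312.5383
Market S$321.51 > fair 312.5383: forward overpriced → cash-and-carry (borrow at r, buy the stock and collect the dividends, short the forward).
Profit at T = |F_mkt − F*| = |321.51 − 312.5383| = S$8.97 per share

S$8.97 per share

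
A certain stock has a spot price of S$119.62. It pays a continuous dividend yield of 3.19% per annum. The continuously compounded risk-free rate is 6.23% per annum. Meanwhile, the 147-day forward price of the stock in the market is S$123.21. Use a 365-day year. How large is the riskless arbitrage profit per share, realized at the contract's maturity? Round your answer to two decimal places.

Fair forward: F* = S·e^(carry·T), with carry = (r − q) = 0.0623 − 0.0319 = 0.0304
F* = 119.62 · e^(0.0304 × 147/365) = 119.62 · e^0.012243 = 119.62 × 1.012318 = S$121.0935
Market S$123.21 > fair S$121.0935: forward overpriced → cash-and-carry (buy spot, short the forward).
At maturity, profit = |F_mkt − F*| = |123.21 − 121.0935| = S$2.12 per share

S$2.12 per share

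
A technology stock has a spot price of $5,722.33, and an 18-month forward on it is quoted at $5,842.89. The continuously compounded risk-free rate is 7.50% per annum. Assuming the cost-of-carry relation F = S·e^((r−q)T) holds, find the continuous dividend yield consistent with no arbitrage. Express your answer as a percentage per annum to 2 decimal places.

From F = S·e^((r−q)T): (r − q) = ln(F/S)/T
ln(5842.89/5722.33) = ln(1.021068) = 0.020849
(r − q) = 0.020849 / (18/12) = 0.013899
q = r − ln(F/S)/T = 0.0750 − 0.013899 = 0.061101
q = 6.11%

6.11%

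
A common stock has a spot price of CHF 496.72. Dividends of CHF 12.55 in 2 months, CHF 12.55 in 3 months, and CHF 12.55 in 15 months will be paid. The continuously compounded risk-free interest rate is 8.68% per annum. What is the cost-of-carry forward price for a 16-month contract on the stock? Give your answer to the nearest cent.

PV(dividends) I = 12.55·e^(−0.0868·2/12) + 12.55·e^(−0.0868·3/12) + 12.55·e^(−0.0868·15/12)
I = 12.3698 + 12.2806 + 11.2596 = 35.9100
F = (S − I)·e^(rT) = (496.72 − 35.9100) · e^(0.0868·16/12)
= 460.8100 · e^0.115733 = 460.8100 × 1.122696 = CHF 517.35

CHF 517.35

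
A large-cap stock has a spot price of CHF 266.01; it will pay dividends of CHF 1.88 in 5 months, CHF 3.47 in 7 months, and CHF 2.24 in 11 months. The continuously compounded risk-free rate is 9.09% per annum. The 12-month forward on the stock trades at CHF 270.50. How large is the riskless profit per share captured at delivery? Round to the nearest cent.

PV(dividends) I = 1.88·e^(−0.0909·5/12) + 3.47·e^(−0.0909·7/12) + 2.24·e^(−0.0909·11/12) = 7.1618
Fair forward F* = (S − I)·e^(rT) = (266.01 − 7.1618)·e^0.090900 = 258.8482 × 1.095159 = 283.4799
Market CHF 270.50 < fair 283.4799: forward underpriced → reverse cash-and-carry (short the stock, invest proceeds at r, pay the dividends, go long the forward).
Profit at T = |F_mkt − F*| = |270.50 − 283.4799| = CHF 12.98 per share

CHF 12.98 per share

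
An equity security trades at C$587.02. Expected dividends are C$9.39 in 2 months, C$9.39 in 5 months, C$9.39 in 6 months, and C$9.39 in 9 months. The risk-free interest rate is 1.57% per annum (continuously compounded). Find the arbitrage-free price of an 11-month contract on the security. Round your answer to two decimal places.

C$557.70

PV(dividends) I = 9.39·e^(−0.0157·2/12) + 9.39·e^(−0.0157·5/12) + 9.39·e^(−0.0157·6/12) + 9.39·e^(−0.0157·9/12)
I = 9.3655 + 9.3288 + 9.3166 + 9.2801 = 37.2910
F = (S − I)·e^(rT) = (587.02 − 37.2910) · e^(0.0157·11/12)
= 549.7290 · e^0.014392 = 549.7290 × 1.014496 = C$557.70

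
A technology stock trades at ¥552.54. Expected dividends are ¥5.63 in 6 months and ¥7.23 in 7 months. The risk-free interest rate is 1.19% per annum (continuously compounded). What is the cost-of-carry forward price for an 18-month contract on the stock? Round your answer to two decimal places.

PV(dividends) I = 5.63·e^(−0.0119·6/12) + 7.23·e^(−0.0119·7/12)
I = 5.5966 + 7.1800 = 12.7766
F = (S − I)·e^(rT) = (552.54 − 12.7766) · e^(0.0119·18/12)
= 539.7634 · e^0.017850 = 539.7634 × 1.018010 = ¥549.48

¥549.48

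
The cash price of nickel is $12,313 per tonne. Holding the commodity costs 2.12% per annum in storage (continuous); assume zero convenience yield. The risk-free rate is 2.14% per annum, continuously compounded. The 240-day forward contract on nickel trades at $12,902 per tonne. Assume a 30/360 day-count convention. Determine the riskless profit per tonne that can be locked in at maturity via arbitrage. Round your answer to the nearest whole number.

Fair forward: F* = S·e^(carry·T), with carry = (r + u) = 0.0214 + 0.0212 = 0.0426
F* = 12313 · e^(0.0426 × 240/360) = 12313 · e^0.028400 = 12313 × 1.028807 = $12667.7006
Market $12902 > fair $12667.7006: forward overpriced → cash-and-carry (buy spot, short the forward).
At maturity, profit = |F_mkt − F*| = |12902 − 12667.7006| = $234 per tonne

$234 per tonne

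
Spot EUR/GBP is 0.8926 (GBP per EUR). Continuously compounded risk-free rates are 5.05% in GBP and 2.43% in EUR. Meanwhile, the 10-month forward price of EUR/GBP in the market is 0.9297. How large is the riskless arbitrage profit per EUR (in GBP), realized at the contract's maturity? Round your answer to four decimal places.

0.0174 per EUR (in GBP)

Fair forward: F* = S·e^(carry·T), with carry = (r_GBP − r_EUR) = 0.0505 − 0.0243 = 0.0262
F* = 0.8926 · e^(0.0262 × 10/12) = 0.8926 · e^0.021833 = 0.8926 × 1.022073 = 0.9123
Market 0.9297 > fair 0.9123: forward overpriced → cash-and-carry (buy spot, short the forward).
At maturity, profit = |F_mkt − F*| = |0.9297 − 0.9123| = 0.0174 per EUR (in GBP)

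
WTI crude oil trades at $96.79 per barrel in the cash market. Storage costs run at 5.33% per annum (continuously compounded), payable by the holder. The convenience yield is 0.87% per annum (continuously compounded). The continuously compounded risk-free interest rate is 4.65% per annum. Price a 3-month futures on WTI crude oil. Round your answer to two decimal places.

Net carry = r + u − y = 0.0465 + 0.0533 − 0.0087 = 0.0911
F = S·e^((r+u−y)T) = 96.79 · e^(0.0911 × 3/12) = 96.79 · e^0.022775
= 96.79 × 1.023036 = $99.02 per barrel

$99.02 per barrel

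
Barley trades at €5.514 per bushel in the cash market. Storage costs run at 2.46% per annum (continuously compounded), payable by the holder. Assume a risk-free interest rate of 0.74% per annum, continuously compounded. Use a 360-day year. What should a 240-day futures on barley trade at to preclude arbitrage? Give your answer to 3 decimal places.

€5.633 per bushel

Net carry = r + u − y = 0.0074 + 0.0246 − 0.0000 = 0.0320
F = S·e^((r+u−y)T) = 5.514 · e^(0.0320 × 240/360) = 5.514 · e^0.021333
= 5.514 × 1.021562 = €5.633 per bushel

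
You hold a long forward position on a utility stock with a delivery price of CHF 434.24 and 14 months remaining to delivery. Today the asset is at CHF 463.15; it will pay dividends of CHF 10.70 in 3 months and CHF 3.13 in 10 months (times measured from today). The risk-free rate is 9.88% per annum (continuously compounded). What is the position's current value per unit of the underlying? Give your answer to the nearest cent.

CHF 62.86

PV(remaining dividends) I = 10.70·e^(−0.0988·3/12) + 3.13·e^(−0.0988·10/12) = 13.3216
Current forward F = (S − I)·e^(rT) = (463.15 − 13.3216)·e^(0.0988·14/12) = 449.8284 × 1.122173 = 504.7853
Value (long) = (F − K)·e^(−rT) = (504.7853 − 434.24) × 0.891128 = 62.8649
Value = CHF 62.86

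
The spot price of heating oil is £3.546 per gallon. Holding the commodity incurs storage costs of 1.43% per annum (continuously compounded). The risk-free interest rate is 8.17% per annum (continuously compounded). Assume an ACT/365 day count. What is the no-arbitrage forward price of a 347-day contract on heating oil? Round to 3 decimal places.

Net carry = r + u − y = 0.0817 + 0.0143 − 0.0000 = 0.0960
F = S·e^((r+u−y)T) = 3.546 · e^(0.0960 × 347/365) = 3.546 · e^0.091266
= 3.546 × 1.095560 = £3.885 per gallon

£3.885 per gallon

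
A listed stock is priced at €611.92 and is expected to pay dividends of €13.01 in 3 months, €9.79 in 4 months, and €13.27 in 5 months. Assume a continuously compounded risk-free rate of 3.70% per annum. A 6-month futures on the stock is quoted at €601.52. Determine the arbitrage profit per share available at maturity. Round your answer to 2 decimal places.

PV(dividends) I = 13.01·e^(−0.0370·3/12) + 9.79·e^(−0.0370·4/12) + 13.27·e^(−0.0370·5/12) = 35.6272
Fair futures F* = (S − I)·e^(rT) = (611.92 − 35.6272)·e^0.018500 = 576.2928 × 1.018672 = 587.0533
Market €601.52 > fair 587.0533: forward overpriced → cash-and-carry (borrow at r, buy the stock and collect the dividends, short the forward).
Profit at T = |F_mkt − F*| = |601.52 − 587.0533| = €14.47 per share

€14.47 per share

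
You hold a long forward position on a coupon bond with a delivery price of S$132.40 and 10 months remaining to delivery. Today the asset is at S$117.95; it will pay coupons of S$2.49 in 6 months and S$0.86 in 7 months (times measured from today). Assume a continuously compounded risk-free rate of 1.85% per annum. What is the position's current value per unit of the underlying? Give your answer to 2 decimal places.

PV(remaining coupons) I = 2.49·e^(−0.0185·6/12) + 0.86·e^(−0.0185·7/12) = 3.3178
Current forward F = (S − I)·e^(rT) = (117.95 − 3.3178)·e^(0.0185·10/12) = 114.6322 × 1.015536 = 116.4131
Value (long) = (F − K)·e^(−rT) = (116.4131 − 132.40) × 0.984702 = -15.7423
Value = -S$15.74

-S$15.74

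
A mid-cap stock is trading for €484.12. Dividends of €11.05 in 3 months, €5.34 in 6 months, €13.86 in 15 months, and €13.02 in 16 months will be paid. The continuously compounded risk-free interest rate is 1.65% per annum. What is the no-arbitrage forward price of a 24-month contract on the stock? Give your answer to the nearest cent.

PV(dividends) I = 11.05·e^(−0.0165·3/12) + 5.34·e^(−0.0165·6/12) + 13.86·e^(−0.0165·15/12) + 13.02·e^(−0.0165·16/12)
I = 11.0045 + 5.2961 + 13.5771 + 12.7367 = 42.6144
F = (S − I)·e^(rT) = (484.12 − 42.6144) · e^(0.0165·24/12)
= 441.5056 · e^0.033000 = 441.5056 × 1.033551 = €456.32

€456.32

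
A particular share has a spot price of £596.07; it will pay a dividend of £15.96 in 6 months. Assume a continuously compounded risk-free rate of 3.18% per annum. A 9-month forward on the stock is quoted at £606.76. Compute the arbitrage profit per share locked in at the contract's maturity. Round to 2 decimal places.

£12.39 per share

PV(dividends) I = 15.96·e^(−0.0318·6/12) = 15.7082
Fair forward F* = (S − I)·e^(rT) = (596.07 − 15.7082)·e^0.023850 = 580.3618 × 1.024137 = 594.3700
Market £606.76 > fair 594.3700: forward overpriced → cash-and-carry (borrow at r, buy the stock and collect the dividends, short the forward).
Profit at T = |F_mkt − F*| = |606.76 − 594.3700| = £12.39 per share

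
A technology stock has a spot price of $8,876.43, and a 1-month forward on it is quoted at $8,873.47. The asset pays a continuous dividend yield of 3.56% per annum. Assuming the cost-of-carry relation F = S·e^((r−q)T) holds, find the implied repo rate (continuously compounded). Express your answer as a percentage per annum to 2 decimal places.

From F = S·e^((r−q)T): (r − q) = ln(F/S)/T
ln(8873.47/8876.43) = ln(0.999667) = -0.000333
(r − q) = -0.000333 / (1/12) = -0.003996
r = ln(F/S)/T + q = -0.003996 + 0.0356 = 0.031604
r = 3.16%

3.16%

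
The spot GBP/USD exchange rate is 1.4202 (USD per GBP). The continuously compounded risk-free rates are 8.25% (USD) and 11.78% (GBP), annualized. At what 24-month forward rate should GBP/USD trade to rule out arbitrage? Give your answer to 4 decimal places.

1.3234

F = S·e^((r_USD − r_GBP)T) = 1.4202 · e^((0.0825 − 0.1178) × 24/12)
= 1.4202 · e^-0.070600 = 1.4202 × 0.931835
F = 1.3234 USD per GBP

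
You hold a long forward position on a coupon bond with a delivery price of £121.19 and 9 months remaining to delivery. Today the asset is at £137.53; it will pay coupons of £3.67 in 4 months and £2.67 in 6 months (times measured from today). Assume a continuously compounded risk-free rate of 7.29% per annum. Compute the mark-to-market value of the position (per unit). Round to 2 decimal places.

PV(remaining coupons) I = 3.67·e^(−0.0729·4/12) + 2.67·e^(−0.0729·6/12) = 6.1563
Current forward F = (S − I)·e^(rT) = (137.53 − 6.1563)·e^(0.0729·9/12) = 131.3737 × 1.056197 = 138.7565
Value (long) = (F − K)·e^(−rT) = (138.7565 − 121.19) × 0.946793 = 16.6318
Value = £16.63

£16.63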